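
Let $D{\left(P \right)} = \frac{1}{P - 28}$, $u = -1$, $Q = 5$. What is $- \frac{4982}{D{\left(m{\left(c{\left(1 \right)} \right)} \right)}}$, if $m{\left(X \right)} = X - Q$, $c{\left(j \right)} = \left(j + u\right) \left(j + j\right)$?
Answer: $164406$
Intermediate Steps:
$c{\left(j \right)} = 2 j \left(-1 + j\right)$ ($c{\left(j \right)} = \left(j - 1\right) \left(j + j\right) = \left(-1 + j\right) 2 j = 2 j \left(-1 + j\right)$)
$m{\left(X \right)} = -5 + X$ ($m{\left(X \right)} = X - 5 = -5 + X$)
$D{\left(P \right)} = \frac{1}{-28 + P}$
$- \frac{4982}{D{\left(m{\left(c{\left(1 \right)} \right)} \right)}} = - \frac{4982}{\frac{1}{-28 - \left(5 - 2 \left(-1 + 1\right)\right)}} = - \frac{4982}{\frac{1}{-28 - \left(5 - 0\right)}} = - \frac{4982}{\frac{1}{-28 + \left(-5 + 0\right)}} = - \frac{4982}{\frac{1}{-28 - 5}} = - \frac{4982}{\frac{1}{-33}} = - \frac{4982}{- \frac{1}{33}} = \left(-4982\right) \left(-33\right) = 164406$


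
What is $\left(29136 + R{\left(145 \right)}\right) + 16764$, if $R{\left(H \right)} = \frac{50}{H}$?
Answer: $\frac{1331110}{29} \approx 45900.0$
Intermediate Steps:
$\left(29136 + R{\left(145 \right)}\right) + 16764 = \left(29136 + \frac{50}{145}\right) + 16764 = \left(29136 + 50 \cdot \frac{1}{145}\right) + 16764 = \left(29136 + \frac{10}{29}\right) + 16764 = \frac{844954}{29} + 16764 = \frac{1331110}{29}$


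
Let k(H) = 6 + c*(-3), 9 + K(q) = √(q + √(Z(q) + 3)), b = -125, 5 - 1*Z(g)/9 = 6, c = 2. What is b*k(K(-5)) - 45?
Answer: -45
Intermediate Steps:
Z(g) = -9 (Z(g) = 45 - 9*6 = 45 - 54 = -9)
K(q) = -9 + √(q + I*√6) (K(q) = -9 + √(q + √(-9 + 3)) = -9 + √(q + √(-6)) = -9 + √(q + I*√6))
k(H) = 0 (k(H) = 6 + 2*(-3) = 6 - 6 = 0)
b*k(K(-5)) - 45 = -125*0 - 45 = 0 - 45 = -45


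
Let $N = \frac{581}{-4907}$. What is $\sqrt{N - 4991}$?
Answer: $\frac{i \sqrt{2452640574}}{701} \approx 70.648 i$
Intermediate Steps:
$N = - \frac{83}{701}$ ($N = 581 \left(- \frac{1}{4907}\right) = - \frac{83}{701} \approx -0.1184$)
$\sqrt{N - 4991} = \sqrt{- \frac{83}{701} - 4991} = \sqrt{- \frac{3498774}{701}} = \frac{i \sqrt{2452640574}}{701}$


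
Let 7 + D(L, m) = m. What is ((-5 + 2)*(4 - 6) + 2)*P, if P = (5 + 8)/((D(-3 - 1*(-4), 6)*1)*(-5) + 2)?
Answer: 104/7 ≈ 14.857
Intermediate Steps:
D(L, m) = -7 + m
P = 13/7 (P = (5 + 8)/(((-7 + 6)*1)*(-5) + 2) = 13/(-1*1*(-5) + 2) = 13/(-1*(-5) + 2) = 13/(5 + 2) = 13/7 ≈ 1.8571)
((-5 + 2)*(4 - 6) + 2)*P = ((-5 + 2)*(4 - 6) + 2)*(13/7) = (-3*(-2) + 2)*(13/7) = (6 + 2)*(13/7) = 8*(13/7) = 104/7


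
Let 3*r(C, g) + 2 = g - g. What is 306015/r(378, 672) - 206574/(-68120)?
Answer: -15634203063/34060 ≈ -4.5902e+5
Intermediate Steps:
r(C, g) = -2/3 (r(C, g) = -2/3 + (g - g)/3 = -2/3 + (1/3)*0 = -2/3 + 0 = -2/3)
306015/r(378, 672) - 206574/(-68120) = 306015/(-2/3) - 206574/(-68120) = 306015*(-3/2) - 206574*(-1/68120) = -918045/2 + 103287/34060 = -15634203063/34060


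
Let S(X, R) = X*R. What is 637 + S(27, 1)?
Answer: 664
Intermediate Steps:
S(X, R) = R*X
637 + S(27, 1) = 637 + 1*27 = 637 + 27 = 664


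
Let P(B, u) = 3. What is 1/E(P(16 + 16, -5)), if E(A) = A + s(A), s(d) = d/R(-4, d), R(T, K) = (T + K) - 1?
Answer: ⅔ ≈ 0.66667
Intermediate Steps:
R(T, K) = -1 + K + T (R(T, K) = (K + T) - 1 = -1 + K + T)
s(d) = d/(-5 + d) (s(d) = d/(-1 + d - 4) = d/(-5 + d))
E(A) = A + A/(-5 + A)
1/E(P(16 + 16, -5)) = 1/(3*(-4 + 3)/(-5 + 3)) = 1/(3*(-1)/(-2)) = 1/(3*(-½)*(-1)) = 1/(3/2) = ⅔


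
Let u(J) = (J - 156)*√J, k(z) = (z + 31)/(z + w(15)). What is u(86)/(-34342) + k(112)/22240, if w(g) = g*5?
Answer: 13/378080 + 5*√86/2453 ≈ 0.018937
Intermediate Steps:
w(g) = 5*g
k(z) = (31 + z)/(75 + z) (k(z) = (z + 31)/(z + 5*15) = (31 + z)/(z + 75) = (31 + z)/(75 + z))
u(J) = √J*(-156 + J) (u(J) = (-156 + J)*√J = √J*(-156 + J))
u(86)/(-34342) + k(112)/22240 = (√86*(-156 + 86))/(-34342) + ((31 + 112)/(75 + 112))/22240 = (√86*(-70))*(-1/34342) + (143/187)*(1/22240) = -70*√86*(-1/34342) + ((1/187)*143)*(1/22240) = 5*√86/2453 + (13/17)*(1/22240) = 5*√86/2453 + 13/378080 = 13/378080 + 5*√86/2453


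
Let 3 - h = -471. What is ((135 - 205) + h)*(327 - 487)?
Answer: -64640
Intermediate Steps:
h = 474 (h = 3 - 1*(-471) = 3 + 471 = 474)
((135 - 205) + h)*(327 - 487) = ((135 - 205) + 474)*(327 - 487) = (-70 + 474)*(-160) = 404*(-160) = -64640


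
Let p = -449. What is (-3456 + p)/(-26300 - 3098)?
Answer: 3905/29398 ≈ 0.13283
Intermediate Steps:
(-3456 + p)/(-26300 - 3098) = (-3456 - 449)/(-26300 - 3098) = -3905/(-29398) = -3905*(-1/29398) = 3905/29398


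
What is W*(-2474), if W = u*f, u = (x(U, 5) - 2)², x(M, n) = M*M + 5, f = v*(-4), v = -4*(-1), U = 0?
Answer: 356256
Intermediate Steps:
v = 4
f = -16 (f = 4*(-4) = -16)
x(M, n) = 5 + M² (x(M, n) = M² + 5 = 5 + M²)
u = 9 (u = ((5 + 0²) - 2)² = ((5 + 0) - 2)² = (5 - 2)² = 3² = 9)
W = -144 (W = 9*(-16) = -144)
W*(-2474) = -144*(-2474) = 356256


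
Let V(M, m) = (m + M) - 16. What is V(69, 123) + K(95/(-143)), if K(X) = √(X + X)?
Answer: 176 + I*√27170/143 ≈ 176.0 + 1.1527*I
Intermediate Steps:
V(M, m) = -16 + M + m (V(M, m) = (M + m) - 16 = -16 + M + m)
K(X) = √2*√X (K(X) = √(2*X) = √2*√X)
V(69, 123) + K(95/(-143)) = (-16 + 69 + 123) + √2*√(95/(-143)) = 176 + √2*√(95*(-1/143)) = 176 + √2*√(-95/143) = 176 + √2*(I*√13585/143) = 176 + I*√27170/143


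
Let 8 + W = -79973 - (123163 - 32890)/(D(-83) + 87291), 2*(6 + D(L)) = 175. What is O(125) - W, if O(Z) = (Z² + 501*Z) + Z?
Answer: 27672099766/174745 ≈ 1.5836e+5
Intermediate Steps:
D(L) = 163/2 (D(L) = -6 + (½)*175 = -6 + 175/2 = 163/2)
O(Z) = Z² + 502*Z
W = -13976460391/174745 (W = -8 + (-79973 - (123163 - 32890)/(163/2 + 87291)) = -8 + (-79973 - 90273/174745/2) = -8 + (-79973 - 90273*2/174745) = -8 + (-79973 - 1*180546/174745) = -8 + (-79973 - 180546/174745) = -8 - 13975062431/174745 = -13976460391/174745 ≈ -79982.)
O(125) - W = 125*(502 + 125) - 1*(-13976460391/174745) = 125*627 + 13976460391/174745 = 78375 + 13976460391/174745 = 27672099766/174745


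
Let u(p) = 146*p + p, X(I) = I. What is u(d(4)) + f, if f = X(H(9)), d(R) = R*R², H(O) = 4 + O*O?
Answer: 9493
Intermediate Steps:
H(O) = 4 + O²
d(R) = R³
u(p) = 147*p
f = 85 (f = 4 + 9² = 4 + 81 = 85)
u(d(4)) + f = 147*4³ + 85 = 147*64 + 85 = 9408 + 85 = 9493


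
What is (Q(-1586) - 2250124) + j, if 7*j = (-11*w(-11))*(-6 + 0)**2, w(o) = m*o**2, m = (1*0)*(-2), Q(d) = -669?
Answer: -2250793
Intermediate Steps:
m = 0 (m = 0*(-2) = 0)
w(o) = 0 (w(o) = 0*o**2 = 0)
j = 0 (j = ((-11*0)*(-6 + 0)**2)/7 = (0*(-6)**2)/7 = (0*36)/7 = (1/7)*0 = 0)
(Q(-1586) - 2250124) + j = (-669 - 2250124) + 0 = -2250793 + 0 = -2250793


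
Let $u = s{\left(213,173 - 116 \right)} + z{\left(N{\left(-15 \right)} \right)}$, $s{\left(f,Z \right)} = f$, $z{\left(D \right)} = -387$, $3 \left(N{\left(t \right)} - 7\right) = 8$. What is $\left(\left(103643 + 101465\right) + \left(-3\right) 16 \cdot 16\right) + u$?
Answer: $204166$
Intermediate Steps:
$N{\left(t \right)} = \frac{29}{3}$ ($N{\left(t \right)} = 7 + \frac{1}{3} \cdot 8 = 7 + \frac{8}{3} = \frac{29}{3}$)
$u = -174$ ($u = 213 - 387 = -174$)
$\left(\left(103643 + 101465\right) + \left(-3\right) 16 \cdot 16\right) + u = \left(\left(103643 + 101465\right) + \left(-3\right) 16 \cdot 16\right) - 174 = \left(205108 - 768\right) - 174 = 204340 - 174 = 204166$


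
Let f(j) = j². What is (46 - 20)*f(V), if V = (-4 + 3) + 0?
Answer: 26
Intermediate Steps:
V = -1 (V = -1 + 0 = -1)
(46 - 20)*f(V) = (46 - 20)*(-1)² = 26*1 = 26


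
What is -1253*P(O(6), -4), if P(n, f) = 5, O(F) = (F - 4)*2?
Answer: -6265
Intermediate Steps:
O(F) = -8 + 2*F (O(F) = (-4 + F)*2 = -8 + 2*F)
-1253*P(O(6), -4) = -1253*5 = -6265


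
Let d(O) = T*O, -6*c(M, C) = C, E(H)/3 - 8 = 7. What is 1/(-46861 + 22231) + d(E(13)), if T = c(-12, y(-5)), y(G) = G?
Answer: 461812/12315 ≈ 37.500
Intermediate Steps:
E(H) = 45 (E(H) = 24 + 3*7 = 24 + 21 = 45)
c(M, C) = -C/6
T = 5/6 (T = -1/6*(-5) = 5/6 ≈ 0.83333)
d(O) = 5*O/6
1/(-46861 + 22231) + d(E(13)) = 1/(-46861 + 22231) + (5/6)*45 = 1/(-24630) + 75/2 = -1/24630 + 75/2 = 461812/12315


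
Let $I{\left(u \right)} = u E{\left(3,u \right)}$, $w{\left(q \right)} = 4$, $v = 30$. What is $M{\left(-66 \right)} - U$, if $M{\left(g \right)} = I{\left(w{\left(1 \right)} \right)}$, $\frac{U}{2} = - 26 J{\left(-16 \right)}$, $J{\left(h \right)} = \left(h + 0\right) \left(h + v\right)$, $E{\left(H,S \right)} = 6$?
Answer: $-11624$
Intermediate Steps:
$J{\left(h \right)} = h \left(30 + h\right)$ ($J{\left(h \right)} = \left(h + 0\right) \left(h + 30\right) = h \left(30 + h\right)$)
$U = 11648$ ($U = 2 \left(- 26 \left(- 16 \left(30 - 16\right)\right)\right) = 2 \left(- 26 \left(\left(-16\right) 14\right)\right) = 2 \left(\left(-26\right) \left(-224\right)\right) = 2 \cdot 5824 = 11648$)
$I{\left(u \right)} = 6 u$ ($I{\left(u \right)} = u 6 = 6 u$)
$M{\left(g \right)} = 24$ ($M{\left(g \right)} = 6 \cdot 4 = 24$)
$M{\left(-66 \right)} - U = 24 - 11648 = -11624$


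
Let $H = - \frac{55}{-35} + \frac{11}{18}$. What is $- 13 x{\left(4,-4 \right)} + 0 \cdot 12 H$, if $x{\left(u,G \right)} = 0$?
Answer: $0$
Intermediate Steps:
$H = \frac{275}{126}$ ($H = \left(-55\right) \left(- \frac{1}{35}\right) + 11 \cdot \frac{1}{18} = \frac{11}{7} + \frac{11}{18} = \frac{275}{126} \approx 2.1825$)
$- 13 x{\left(4,-4 \right)} + 0 \cdot 12 H = \left(-13\right) 0 + 0 \cdot 12 \cdot \frac{275}{126} = 0 + 0 \cdot \frac{275}{126} = 0 + 0 = 0$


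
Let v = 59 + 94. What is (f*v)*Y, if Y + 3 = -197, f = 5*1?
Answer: -153000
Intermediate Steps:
f = 5
Y = -200 (Y = -3 - 197 = -200)
v = 153
(f*v)*Y = (5*153)*(-200) = 765*(-200) = -153000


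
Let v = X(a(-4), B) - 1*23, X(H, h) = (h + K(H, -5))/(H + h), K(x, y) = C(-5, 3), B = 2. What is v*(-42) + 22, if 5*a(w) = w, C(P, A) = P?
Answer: 1093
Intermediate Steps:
a(w) = w/5
K(x, y) = -5
X(H, h) = (-5 + h)/(H + h) (X(H, h) = (h - 5)/(H + h) = (-5 + h)/(H + h))
v = -51/2 (v = (-5 + 2)/((⅕)*(-4) + 2) - 1*23 = -3/(-⅘ + 2) - 23 = -3/(6/5) - 23 = (⅚)*(-3) - 23 = -5/2 - 23 = -51/2 ≈ -25.500)
v*(-42) + 22 = -51/2*(-42) + 22 = 1071 + 22 = 1093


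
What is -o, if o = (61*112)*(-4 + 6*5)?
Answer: -177632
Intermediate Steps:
o = 177632 (o = 6832*(-4 + 30) = 6832*26 = 177632)
-o = -1*177632 = -177632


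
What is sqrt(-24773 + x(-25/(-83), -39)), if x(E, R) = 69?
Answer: 8*I*sqrt(386) ≈ 157.18*I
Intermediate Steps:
sqrt(-24773 + x(-25/(-83), -39)) = sqrt(-24773 + 69) = sqrt(-24704) = 8*I*sqrt(386)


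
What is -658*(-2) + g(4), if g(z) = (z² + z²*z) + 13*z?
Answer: 1448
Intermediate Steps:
g(z) = z² + z³ + 13*z (g(z) = (z² + z³) + 13*z = z² + z³ + 13*z)
-658*(-2) + g(4) = -658*(-2) + 4*(13 + 4 + 4²) = -94*(-14) + 4*(13 + 4 + 16) = 1316 + 4*33 = 1316 + 132 = 1448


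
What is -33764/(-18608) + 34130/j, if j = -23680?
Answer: 1027753/2753984 ≈ 0.37319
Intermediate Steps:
-33764/(-18608) + 34130/j = -33764/(-18608) + 34130/(-23680) = -33764*(-1/18608) + 34130*(-1/23680) = 8441/4652 - 3413/2368 = 1027753/2753984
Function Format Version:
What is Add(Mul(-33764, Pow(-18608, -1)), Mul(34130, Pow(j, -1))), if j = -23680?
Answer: Rational(1027753, 2753984) ≈ 0.37319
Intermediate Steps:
Add(Mul(-33764, Pow(-18608, -1)), Mul(34130, Pow(j, -1))) = Add(Mul(-33764, Pow(-18608, -1)), Mul(34130, Pow(-23680, -1))) = Add(Mul(-33764, Rational(-1, 18608)), Mul(34130, Rational(-1, 23680))) = Add(Rational(8441, 4652), Rational(-3413, 2368)) = Rational(1027753, 2753984)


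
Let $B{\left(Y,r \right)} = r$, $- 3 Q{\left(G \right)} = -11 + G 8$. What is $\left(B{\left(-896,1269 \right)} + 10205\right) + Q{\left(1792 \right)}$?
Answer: $6699$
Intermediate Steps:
$Q{\left(G \right)} = \frac{11}{3} - \frac{8 G}{3}$ ($Q{\left(G \right)} = - \frac{-11 + G 8}{3} = - \frac{-11 + 8 G}{3} = \frac{11}{3} - \frac{8 G}{3}$)
$\left(B{\left(-896,1269 \right)} + 10205\right) + Q{\left(1792 \right)} = \left(1269 + 10205\right) + \left(\frac{11}{3} - \frac{14336}{3}\right) = 11474 + \left(\frac{11}{3} - \frac{14336}{3}\right) = 11474 - 4775 = 6699$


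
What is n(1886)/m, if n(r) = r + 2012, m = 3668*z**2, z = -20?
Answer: 1949/733600 ≈ 0.0026568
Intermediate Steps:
m = 1467200 (m = 3668*(-20)**2 = 3668*400 = 1467200)
n(r) = 2012 + r
n(1886)/m = (2012 + 1886)/1467200 = 3898*(1/1467200) = 1949/733600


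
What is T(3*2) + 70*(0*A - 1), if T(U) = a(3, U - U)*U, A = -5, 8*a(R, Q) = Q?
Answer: -70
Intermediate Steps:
a(R, Q) = Q/8
T(U) = 0 (T(U) = ((U - U)/8)*U = ((⅛)*0)*U = 0*U = 0)
T(3*2) + 70*(0*A - 1) = 0 + 70*(0*(-5) - 1) = 0 + 70*(0 - 1) = 0 + 70*(-1) = 0 - 70 = -70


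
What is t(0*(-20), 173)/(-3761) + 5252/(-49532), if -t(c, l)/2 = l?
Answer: -653675/46572463 ≈ -0.014036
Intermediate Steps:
t(c, l) = -2*l
t(0*(-20), 173)/(-3761) + 5252/(-49532) = -2*173/(-3761) + 5252/(-49532) = -346*(-1/3761) + 5252*(-1/49532) = 346/3761 - 1313/12383 = -653675/46572463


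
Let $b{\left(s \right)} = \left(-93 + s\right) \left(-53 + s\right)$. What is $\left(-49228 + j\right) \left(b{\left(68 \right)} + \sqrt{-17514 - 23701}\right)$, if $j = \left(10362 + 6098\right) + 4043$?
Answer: $10771875 - 28725 i \sqrt{41215} \approx 1.0772 \cdot 10^{7} - 5.8316 \cdot 10^{6} i$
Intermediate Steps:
$j = 20503$ ($j = 16460 + 4043 = 20503$)
$\left(-49228 + j\right) \left(b{\left(68 \right)} + \sqrt{-17514 - 23701}\right) = \left(-49228 + 20503\right) \left(\left(4929 + 68^{2} - 9928\right) + \sqrt{-17514 - 23701}\right) = - 28725 \left(\left(4929 + 4624 - 9928\right) + \sqrt{-41215}\right) = - 28725 \left(-375 + i \sqrt{41215}\right) = 10771875 - 28725 i \sqrt{41215}$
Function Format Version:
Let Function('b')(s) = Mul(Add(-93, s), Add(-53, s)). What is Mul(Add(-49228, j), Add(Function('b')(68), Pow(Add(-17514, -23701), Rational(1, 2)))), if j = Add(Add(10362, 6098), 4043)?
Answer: Add(10771875, Mul(-28725, I, Pow(41215, Rational(1, 2)))) ≈ Add(1.0772e+7, Mul(-5.8316e+6, I))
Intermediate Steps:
j = 20503 (j = Add(16460, 4043) = 20503)
Mul(Add(-49228, j), Add(Function('b')(68), Pow(Add(-17514, -23701), Rational(1, 2)))) = Mul(Add(-49228, 20503), Add(Add(4929, Pow(68, 2), Mul(-146, 68)), Pow(Add(-17514, -23701), Rational(1, 2)))) = Mul(-28725, Add(Add(4929, 4624, -9928), Pow(-41215, Rational(1, 2)))) = Mul(-28725, Add(-375, Mul(I, Pow(41215, Rational(1, 2))))) = Add(10771875, Mul(-28725, I, Pow(41215, Rational(1, 2))))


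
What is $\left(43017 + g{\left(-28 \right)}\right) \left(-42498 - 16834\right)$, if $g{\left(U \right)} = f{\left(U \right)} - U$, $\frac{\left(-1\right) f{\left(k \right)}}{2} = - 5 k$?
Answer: $-2537332980$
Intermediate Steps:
$f{\left(k \right)} = 10 k$ ($f{\left(k \right)} = - 2 \left(- 5 k\right) = 10 k$)
$g{\left(U \right)} = 9 U$ ($g{\left(U \right)} = 10 U - U = 9 U$)
$\left(43017 + g{\left(-28 \right)}\right) \left(-42498 - 16834\right) = \left(43017 + 9 \left(-28\right)\right) \left(-42498 - 16834\right) = \left(43017 - 252\right) \left(-59332\right) = 42765 \left(-59332\right) = -2537332980$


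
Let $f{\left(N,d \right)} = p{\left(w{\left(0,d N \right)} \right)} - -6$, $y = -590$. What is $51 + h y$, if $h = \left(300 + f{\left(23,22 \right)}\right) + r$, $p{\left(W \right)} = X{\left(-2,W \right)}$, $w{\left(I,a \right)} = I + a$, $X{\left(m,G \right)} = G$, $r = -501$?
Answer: $-183439$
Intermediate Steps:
$p{\left(W \right)} = W$
$f{\left(N,d \right)} = 6 + N d$ ($f{\left(N,d \right)} = \left(0 + d N\right) - -6 = \left(0 + N d\right) + 6 = N d + 6 = 6 + N d$)
$h = 311$ ($h = \left(300 + \left(6 + 23 \cdot 22\right)\right) - 501 = \left(300 + \left(6 + 506\right)\right) - 501 = \left(300 + 512\right) - 501 = 812 - 501 = 311$)
$51 + h y = 51 + 311 \left(-590\right) = 51 - 183490 = -183439$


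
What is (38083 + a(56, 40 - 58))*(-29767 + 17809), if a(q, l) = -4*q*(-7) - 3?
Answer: -474110784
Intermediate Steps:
a(q, l) = -3 + 28*q (a(q, l) = 28*q - 3 = -3 + 28*q)
(38083 + a(56, 40 - 58))*(-29767 + 17809) = (38083 + (-3 + 28*56))*(-29767 + 17809) = (38083 + (-3 + 1568))*(-11958) = (38083 + 1565)*(-11958) = 39648*(-11958) = -474110784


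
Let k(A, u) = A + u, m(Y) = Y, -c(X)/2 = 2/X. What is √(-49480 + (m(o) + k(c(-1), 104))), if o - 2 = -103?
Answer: 3*I*√5497 ≈ 222.43*I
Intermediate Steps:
c(X) = -4/X
o = -101 (o = 2 - 103 = -101)
√(-49480 + (m(o) + k(c(-1), 104))) = √(-49480 + (-101 + (-4/(-1) + 104))) = √(-49480 + (-101 + (-4*(-1) + 104))) = √(-49480 + (-101 + (4 + 104))) = √(-49480 + (-101 + 108)) = √(-49480 + 7) = √(-49473) = 3*I*√5497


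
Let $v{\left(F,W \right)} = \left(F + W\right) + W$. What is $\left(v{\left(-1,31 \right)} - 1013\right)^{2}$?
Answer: $906304$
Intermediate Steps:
$v{\left(F,W \right)} = F + 2 W$
$\left(v{\left(-1,31 \right)} - 1013\right)^{2} = \left(\left(-1 + 2 \cdot 31\right) - 1013\right)^{2} = \left(\left(-1 + 62\right) - 1013\right)^{2} = \left(61 - 1013\right)^{2} = \left(-952\right)^{2} = 906304$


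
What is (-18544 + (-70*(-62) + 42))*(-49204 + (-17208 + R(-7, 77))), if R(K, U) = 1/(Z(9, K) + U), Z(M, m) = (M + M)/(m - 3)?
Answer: 176818992467/188 ≈ 9.4053e+8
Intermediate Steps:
Z(M, m) = 2*M/(-3 + m) (Z(M, m) = (2*M)/(-3 + m) = 2*M/(-3 + m))
R(K, U) = 1/(U + 18/(-3 + K)) (R(K, U) = 1/(2*9/(-3 + K) + U) = 1/(18/(-3 + K) + U) = 1/(U + 18/(-3 + K)))
(-18544 + (-70*(-62) + 42))*(-49204 + (-17208 + R(-7, 77))) = (-18544 + (-70*(-62) + 42))*(-49204 + (-17208 + (-3 - 7)/(18 + 77*(-3 - 7)))) = (-18544 + (4340 + 42))*(-49204 + (-17208 - 10/(18 + 77*(-10)))) = (-18544 + 4382)*(-49204 + (-17208 - 10/(18 - 770))) = -14162*(-49204 + (-17208 - 10/(-752))) = -14162*(-49204 + (-17208 - 1/752*(-10))) = -14162*(-49204 + (-17208 + 5/376)) = -14162*(-49204 - 6470203/376) = -14162*(-24970907/376) = 176818992467/188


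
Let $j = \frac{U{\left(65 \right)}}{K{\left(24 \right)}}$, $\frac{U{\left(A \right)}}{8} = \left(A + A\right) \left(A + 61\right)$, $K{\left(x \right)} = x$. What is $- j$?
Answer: $-5460$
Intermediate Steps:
$U{\left(A \right)} = 16 A \left(61 + A\right)$ ($U{\left(A \right)} = 8 \left(A + A\right) \left(A + 61\right) = 8 \cdot 2 A \left(61 + A\right) = 16 A \left(61 + A\right)$)
$j = 5460$ ($j = \frac{16 \cdot 65 \left(61 + 65\right)}{24} = 16 \cdot 65 \cdot 126 \cdot \frac{1}{24} = 131040 \cdot \frac{1}{24} = 5460$)
$- j = \left(-1\right) 5460 = -5460$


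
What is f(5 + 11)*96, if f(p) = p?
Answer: 1536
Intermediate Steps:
f(5 + 11)*96 = (5 + 11)*96 = 16*96 = 1536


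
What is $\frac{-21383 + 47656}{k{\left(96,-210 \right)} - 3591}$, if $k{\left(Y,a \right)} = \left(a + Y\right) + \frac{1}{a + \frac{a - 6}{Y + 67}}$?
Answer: $- \frac{904999758}{127622593} \approx -7.0912$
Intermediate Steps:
$k{\left(Y,a \right)} = Y + a + \frac{1}{a + \frac{-6 + a}{67 + Y}}$ ($k{\left(Y,a \right)} = \left(Y + a\right) + \frac{1}{a + \frac{-6 + a}{67 + Y}} = Y + a + \frac{1}{a + \frac{-6 + a}{67 + Y}}$)
$\frac{-21383 + 47656}{k{\left(96,-210 \right)} - 3591} = \frac{-21383 + 47656}{\frac{67 - -1260 - 480 + 68 \left(-210\right)^{2} + 96 \left(-210\right)^{2} - 210 \cdot 96^{2} + 68 \cdot 96 \left(-210\right)}{-6 + 68 \left(-210\right) + 96 \left(-210\right)} - 3591} = \frac{26273}{\frac{67 + 1260 - 480 + 68 \cdot 44100 + 96 \cdot 44100 - 1935360 - 1370880}{-6 - 14280 - 20160} - 3591} = \frac{26273}{\frac{67 + 1260 - 480 + 2998800 + 4233600 - 1935360 - 1370880}{-34446} - 3591} = \frac{26273}{\left(- \frac{1}{34446}\right) 3927007 - 3591} = \frac{26273}{- \frac{3927007}{34446} - 3591} = \frac{26273}{- \frac{127622593}{34446}} = 26273 \left(- \frac{34446}{127622593}\right) = - \frac{904999758}{127622593}$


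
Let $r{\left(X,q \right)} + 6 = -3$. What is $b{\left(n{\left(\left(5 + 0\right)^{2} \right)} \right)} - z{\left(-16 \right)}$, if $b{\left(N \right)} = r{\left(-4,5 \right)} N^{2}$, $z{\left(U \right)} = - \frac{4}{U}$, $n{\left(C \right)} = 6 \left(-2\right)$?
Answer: $- \frac{5185}{4} \approx -1296.3$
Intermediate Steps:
$n{\left(C \right)} = -12$
$r{\left(X,q \right)} = -9$ ($r{\left(X,q \right)} = -6 - 3 = -9$)
$b{\left(N \right)} = - 9 N^{2}$
$b{\left(n{\left(\left(5 + 0\right)^{2} \right)} \right)} - z{\left(-16 \right)} = - 9 \left(-12\right)^{2} - - \frac{4}{-16} = \left(-9\right) 144 - \left(-4\right) \left(- \frac{1}{16}\right) = -1296 - \frac{1}{4} = - \frac{5185}{4}$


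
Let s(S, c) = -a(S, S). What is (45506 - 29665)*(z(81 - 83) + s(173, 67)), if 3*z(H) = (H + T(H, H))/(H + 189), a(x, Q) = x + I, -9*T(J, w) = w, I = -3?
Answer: -13597058986/5049 ≈ -2.6930e+6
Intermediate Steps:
T(J, w) = -w/9
a(x, Q) = -3 + x (a(x, Q) = x - 3 = -3 + x)
z(H) = 8*H/(27*(189 + H)) (z(H) = ((H - H/9)/(H + 189))/3 = ((8*H/9)/(189 + H))/3 = (8*H/(9*(189 + H)))/3 = 8*H/(27*(189 + H)))
s(S, c) = 3 - S (s(S, c) = -(-3 + S) = 3 - S)
(45506 - 29665)*(z(81 - 83) + s(173, 67)) = (45506 - 29665)*(8*(81 - 83)/(27*(189 + (81 - 83))) + (3 - 1*173)) = 15841*((8/27)*(-2)/(189 - 2) + (3 - 173)) = 15841*((8/27)*(-2)/187 - 170) = 15841*((8/27)*(-2)*(1/187) - 170) = 15841*(-16/5049 - 170) = 15841*(-858346/5049) = -13597058986/5049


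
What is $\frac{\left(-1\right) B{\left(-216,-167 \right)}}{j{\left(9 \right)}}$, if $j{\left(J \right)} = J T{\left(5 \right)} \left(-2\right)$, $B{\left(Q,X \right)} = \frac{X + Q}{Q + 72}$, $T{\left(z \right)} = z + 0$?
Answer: $\frac{383}{12960} \approx 0.029552$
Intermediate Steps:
$T{\left(z \right)} = z$
$B{\left(Q,X \right)} = \frac{Q + X}{72 + Q}$
$j{\left(J \right)} = - 10 J$ ($j{\left(J \right)} = J 5 \left(-2\right) = 5 J \left(-2\right) = - 10 J$)
$\frac{\left(-1\right) B{\left(-216,-167 \right)}}{j{\left(9 \right)}} = \frac{\left(-1\right) \frac{-216 - 167}{72 - 216}}{\left(-10\right) 9} = \frac{\left(-1\right) \frac{1}{-144} \left(-383\right)}{-90} = - \frac{\left(-1\right) \left(-383\right)}{144} \left(- \frac{1}{90}\right) = \left(-1\right) \frac{383}{144} \left(- \frac{1}{90}\right) = \left(- \frac{383}{144}\right) \left(- \frac{1}{90}\right) = \frac{383}{12960}$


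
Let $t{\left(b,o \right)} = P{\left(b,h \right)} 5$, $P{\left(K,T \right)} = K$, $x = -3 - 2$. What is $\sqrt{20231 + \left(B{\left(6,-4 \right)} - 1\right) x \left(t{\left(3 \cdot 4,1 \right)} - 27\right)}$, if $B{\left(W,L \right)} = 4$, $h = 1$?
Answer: $2 \sqrt{4934} \approx 140.48$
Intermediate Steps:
$x = -5$ ($x = -3 - 2 = -5$)
$t{\left(b,o \right)} = 5 b$ ($t{\left(b,o \right)} = b 5 = 5 b$)
$\sqrt{20231 + \left(B{\left(6,-4 \right)} - 1\right) x \left(t{\left(3 \cdot 4,1 \right)} - 27\right)} = \sqrt{20231 + \left(4 - 1\right) \left(-5\right) \left(5 \cdot 3 \cdot 4 - 27\right)} = \sqrt{20231 + 3 \left(-5\right) \left(5 \cdot 12 - 27\right)} = \sqrt{20231 - 15 \left(60 - 27\right)} = \sqrt{20231 - 495} = \sqrt{19736} = 2 \sqrt{4934}$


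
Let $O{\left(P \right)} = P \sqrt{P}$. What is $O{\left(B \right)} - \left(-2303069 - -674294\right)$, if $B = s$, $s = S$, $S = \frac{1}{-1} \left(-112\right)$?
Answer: $1628775 + 448 \sqrt{7} \approx 1.63 \cdot 10^{6}$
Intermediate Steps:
$S = 112$ ($S = \left(-1\right) \left(-112\right) = 112$)
$s = 112$
$B = 112$
$O{\left(P \right)} = P^{\frac{3}{2}}$
$O{\left(B \right)} - \left(-2303069 - -674294\right) = 112^{\frac{3}{2}} - \left(-2303069 - -674294\right) = 448 \sqrt{7} - \left(-2303069 + 674294\right) = 448 \sqrt{7} - -1628775 = 448 \sqrt{7} + 1628775 = 1628775 + 448 \sqrt{7}$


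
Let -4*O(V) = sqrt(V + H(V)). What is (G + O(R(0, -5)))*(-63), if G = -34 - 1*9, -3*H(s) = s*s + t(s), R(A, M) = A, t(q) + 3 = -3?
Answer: 2709 + 63*sqrt(2)/4 ≈ 2731.3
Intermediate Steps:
t(q) = -6 (t(q) = -3 - 3 = -6)
H(s) = 2 - s**2/3 (H(s) = -(s*s - 6)/3 = -(s**2 - 6)/3 = -(-6 + s**2)/3 = 2 - s**2/3)
O(V) = -sqrt(2 + V - V**2/3)/4 (O(V) = -sqrt(V + (2 - V**2/3))/4 = -sqrt(2 + V - V**2/3)/4)
G = -43 (G = -34 - 9 = -43)
(G + O(R(0, -5)))*(-63) = (-43 - sqrt(18 - 3*0**2 + 9*0)/12)*(-63) = (-43 - sqrt(18 - 3*0 + 0)/12)*(-63) = (-43 - sqrt(18 + 0 + 0)/12)*(-63) = (-43 - sqrt(2)/4)*(-63) = 2709 + 63*sqrt(2)/4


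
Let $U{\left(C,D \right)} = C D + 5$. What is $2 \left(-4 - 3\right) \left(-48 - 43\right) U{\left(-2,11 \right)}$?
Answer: $-21658$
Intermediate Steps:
$U{\left(C,D \right)} = 5 + C D$
$2 \left(-4 - 3\right) \left(-48 - 43\right) U{\left(-2,11 \right)} = 2 \left(-4 - 3\right) \left(-48 - 43\right) \left(5 - 22\right) = 2 \left(-7\right) \left(-48 - 43\right) \left(5 - 22\right) = \left(-14\right) \left(-91\right) \left(-17\right) = 1274 \left(-17\right) = -21658$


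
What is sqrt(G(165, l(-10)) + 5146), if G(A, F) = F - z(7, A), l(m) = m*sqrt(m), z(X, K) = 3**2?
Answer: sqrt(5137 - 10*I*sqrt(10)) ≈ 71.673 - 0.2206*I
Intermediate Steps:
z(X, K) = 9
l(m) = m**(3/2)
G(A, F) = -9 + F (G(A, F) = F - 1*9 = F - 9 = -9 + F)
sqrt(G(165, l(-10)) + 5146) = sqrt((-9 + (-10)**(3/2)) + 5146) = sqrt((-9 - 10*I*sqrt(10)) + 5146) = sqrt(5137 - 10*I*sqrt(10))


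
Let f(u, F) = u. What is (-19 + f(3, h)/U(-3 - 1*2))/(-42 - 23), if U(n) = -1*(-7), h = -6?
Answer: 2/7 ≈ 0.28571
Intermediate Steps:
U(n) = 7
(-19 + f(3, h)/U(-3 - 1*2))/(-42 - 23) = (-19 + 3/7)/(-42 - 23) = (-19 + 3*(1/7))/(-65) = -(-19 + 3/7)/65 = -1/65*(-130/7) = 2/7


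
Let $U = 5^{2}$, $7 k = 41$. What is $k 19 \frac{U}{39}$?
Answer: $\frac{19475}{273} \approx 71.337$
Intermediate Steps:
$k = \frac{41}{7}$ ($k = \frac{1}{7} \cdot 41 = \frac{41}{7} \approx 5.8571$)
$U = 25$
$k 19 \frac{U}{39} = \frac{41}{7} \cdot 19 \cdot \frac{25}{39} = \frac{779 \cdot 25 \cdot \frac{1}{39}}{7} = \frac{779}{7} \cdot \frac{25}{39} = \frac{19475}{273}$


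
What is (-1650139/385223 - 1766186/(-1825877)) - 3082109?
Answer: -2167864771475096664/703369815571 ≈ -3.0821e+6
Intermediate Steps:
(-1650139/385223 - 1766186/(-1825877)) - 3082109 = (-1650139*1/385223 - 1766186*(-1/1825877)) - 3082109 = (-1650139/385223 + 1766186/1825877) - 3082109 = -2332575377425/703369815571 - 3082109 = -2167864771475096664/703369815571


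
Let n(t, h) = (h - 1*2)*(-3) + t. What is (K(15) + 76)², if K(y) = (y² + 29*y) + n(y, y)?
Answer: 506944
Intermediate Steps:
n(t, h) = 6 + t - 3*h (n(t, h) = (h - 2)*(-3) + t = (-2 + h)*(-3) + t = (6 - 3*h) + t = 6 + t - 3*h)
K(y) = 6 + y² + 27*y (K(y) = (y² + 29*y) + (6 + y - 3*y) = (y² + 29*y) + (6 - 2*y) = 6 + y² + 27*y)
(K(15) + 76)² = ((6 + 15² + 27*15) + 76)² = ((6 + 225 + 405) + 76)² = (636 + 76)² = 712² = 506944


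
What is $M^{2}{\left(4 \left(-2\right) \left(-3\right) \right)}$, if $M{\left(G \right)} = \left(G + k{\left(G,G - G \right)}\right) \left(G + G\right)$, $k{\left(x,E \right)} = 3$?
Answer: $1679616$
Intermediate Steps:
$M{\left(G \right)} = 2 G \left(3 + G\right)$ ($M{\left(G \right)} = \left(G + 3\right) \left(G + G\right) = \left(3 + G\right) 2 G = 2 G \left(3 + G\right)$)
$M^{2}{\left(4 \left(-2\right) \left(-3\right) \right)} = \left(2 \cdot 4 \left(-2\right) \left(-3\right) \left(3 + 4 \left(-2\right) \left(-3\right)\right)\right)^{2} = \left(2 \left(\left(-8\right) \left(-3\right)\right) \left(3 - -24\right)\right)^{2} = \left(2 \cdot 24 \left(3 + 24\right)\right)^{2} = \left(2 \cdot 24 \cdot 27\right)^{2} = 1296^{2} = 1679616$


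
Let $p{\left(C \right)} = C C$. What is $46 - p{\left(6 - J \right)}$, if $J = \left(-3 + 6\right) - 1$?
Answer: $30$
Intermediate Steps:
$J = 2$ ($J = 3 - 1 = 2$)
$p{\left(C \right)} = C^{2}$
$46 - p{\left(6 - J \right)} = 46 - \left(6 - 2\right)^{2} = 46 - 4^{2} = 46 - 16 = 30$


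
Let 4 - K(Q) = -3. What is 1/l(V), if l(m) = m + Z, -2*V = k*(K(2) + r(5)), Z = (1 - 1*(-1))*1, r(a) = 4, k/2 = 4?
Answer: -1/42 ≈ -0.023810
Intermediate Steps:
K(Q) = 7 (K(Q) = 4 - 1*(-3) = 4 + 3 = 7)
k = 8 (k = 2*4 = 8)
Z = 2 (Z = (1 + 1)*1 = 2*1 = 2)
V = -44 (V = -4*(7 + 4) = -4*11 = -1/2*88 = -44)
l(m) = 2 + m (l(m) = m + 2 = 2 + m)
1/l(V) = 1/(2 - 44) = 1/(-42) = -1/42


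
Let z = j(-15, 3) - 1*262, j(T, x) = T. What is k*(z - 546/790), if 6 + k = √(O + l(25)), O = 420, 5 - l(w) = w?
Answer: -1535632/395 ≈ -3887.7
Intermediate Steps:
l(w) = 5 - w
z = -277 (z = -15 - 1*262 = -15 - 262 = -277)
k = 14 (k = -6 + √(420 + (5 - 1*25)) = -6 + √(420 + (5 - 25)) = -6 + √(420 - 20) = -6 + √400 = -6 + 20 = 14)
k*(z - 546/790) = 14*(-277 - 546/790) = 14*(-277 - 546*1/790) = 14*(-277 - 273/395) = 14*(-109688/395) = -1535632/395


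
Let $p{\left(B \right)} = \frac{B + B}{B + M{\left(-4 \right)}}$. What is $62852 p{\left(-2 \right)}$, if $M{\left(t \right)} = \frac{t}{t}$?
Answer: $251408$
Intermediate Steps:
$M{\left(t \right)} = 1$
$p{\left(B \right)} = \frac{2 B}{1 + B}$ ($p{\left(B \right)} = \frac{B + B}{B + 1} = \frac{2 B}{1 + B}$)
$62852 p{\left(-2 \right)} = 62852 \cdot 2 \left(-2\right) \frac{1}{1 - 2} = 62852 \cdot 2 \left(-2\right) \frac{1}{-1} = 62852 \cdot 2 \left(-2\right) \left(-1\right) = 62852 \cdot 4 = 251408$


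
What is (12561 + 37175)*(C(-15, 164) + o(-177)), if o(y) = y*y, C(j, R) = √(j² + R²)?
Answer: 1558179144 + 49736*√27121 ≈ 1.5664e+9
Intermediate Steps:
C(j, R) = √(R² + j²)
o(y) = y²
(12561 + 37175)*(C(-15, 164) + o(-177)) = (12561 + 37175)*(√(164² + (-15)²) + (-177)²) = 49736*(√(26896 + 225) + 31329) = 49736*(√27121 + 31329) = 49736*(31329 + √27121) = 1558179144 + 49736*√27121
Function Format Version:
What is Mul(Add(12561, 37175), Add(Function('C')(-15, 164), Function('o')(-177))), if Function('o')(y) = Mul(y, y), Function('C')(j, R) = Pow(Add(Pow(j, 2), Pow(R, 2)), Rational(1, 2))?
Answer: Add(1558179144, Mul(49736, Pow(27121, Rational(1, 2)))) ≈ 1.5664e+9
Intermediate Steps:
Function('C')(j, R) = Pow(Add(Pow(R, 2), Pow(j, 2)), Rational(1, 2))
Function('o')(y) = Pow(y, 2)
Mul(Add(12561, 37175), Add(Function('C')(-15, 164), Function('o')(-177))) = Mul(Add(12561, 37175), Add(Pow(Add(Pow(164, 2), Pow(-15, 2)), Rational(1, 2)), Pow(-177, 2))) = Mul(49736, Add(Pow(Add(26896, 225), Rational(1, 2)), 31329)) = Mul(49736, Add(Pow(27121, Rational(1, 2)), 31329)) = Mul(49736, Add(31329, Pow(27121, Rational(1, 2)))) = Add(1558179144, Mul(49736, Pow(27121, Rational(1, 2))))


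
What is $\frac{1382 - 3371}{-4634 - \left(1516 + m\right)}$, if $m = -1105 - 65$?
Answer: $\frac{663}{1660} \approx 0.3994$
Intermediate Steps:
$m = -1170$ ($m = -1105 - 65 = -1170$)
$\frac{1382 - 3371}{-4634 - \left(1516 + m\right)} = \frac{1382 - 3371}{-4634 - 346} = - \frac{1989}{-4634 + \left(-1516 + 1170\right)} = - \frac{1989}{-4634 - 346} = - \frac{1989}{-4980} = \left(-1989\right) \left(- \frac{1}{4980}\right) = \frac{663}{1660}$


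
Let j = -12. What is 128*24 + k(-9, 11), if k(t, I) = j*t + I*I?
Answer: 3301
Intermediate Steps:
k(t, I) = I² - 12*t (k(t, I) = -12*t + I*I = -12*t + I² = I² - 12*t)
128*24 + k(-9, 11) = 128*24 + (11² - 12*(-9)) = 3072 + (121 + 108) = 3072 + 229 = 3301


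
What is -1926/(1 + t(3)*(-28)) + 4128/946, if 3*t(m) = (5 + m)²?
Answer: 149430/19679 ≈ 7.5934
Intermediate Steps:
t(m) = (5 + m)²/3
-1926/(1 + t(3)*(-28)) + 4128/946 = -1926/(1 + ((5 + 3)²/3)*(-28)) + 4128/946 = -1926/(1 + ((⅓)*8²)*(-28)) + 4128*(1/946) = -1926/(1 + ((⅓)*64)*(-28)) + 48/11 = -1926/(1 + (64/3)*(-28)) + 48/11 = -1926/(1 - 1792/3) + 48/11 = -1926/(-1789/3) + 48/11 = -1926*(-3/1789) + 48/11 = 5778/1789 + 48/11 = 149430/19679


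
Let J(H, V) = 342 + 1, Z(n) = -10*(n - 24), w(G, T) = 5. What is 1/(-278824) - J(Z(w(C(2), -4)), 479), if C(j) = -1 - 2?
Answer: -95636633/278824 ≈ -343.00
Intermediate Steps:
C(j) = -3
Z(n) = 240 - 10*n (Z(n) = -10*(-24 + n) = 240 - 10*n)
J(H, V) = 343
1/(-278824) - J(Z(w(C(2), -4)), 479) = 1/(-278824) - 1*343 = -1/278824 - 343 = -95636633/278824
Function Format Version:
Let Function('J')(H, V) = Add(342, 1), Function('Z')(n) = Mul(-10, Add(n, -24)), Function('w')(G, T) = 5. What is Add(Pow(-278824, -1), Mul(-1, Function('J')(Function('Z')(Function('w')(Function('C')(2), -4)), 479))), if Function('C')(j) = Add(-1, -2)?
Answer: Rational(-95636633, 278824) ≈ -343.00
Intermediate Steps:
Function('C')(j) = -3
Function('Z')(n) = Add(240, Mul(-10, n)) (Function('Z')(n) = Mul(-10, Add(-24, n)) = Add(240, Mul(-10, n)))
Function('J')(H, V) = 343
Add(Pow(-278824, -1), Mul(-1, Function('J')(Function('Z')(Function('w')(Function('C')(2), -4)), 479))) = Add(Pow(-278824, -1), Mul(-1, 343)) = Add(Rational(-1, 278824), -343) = Rational(-95636633, 278824)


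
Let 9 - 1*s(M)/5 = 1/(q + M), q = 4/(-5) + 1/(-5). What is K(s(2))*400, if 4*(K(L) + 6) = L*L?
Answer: 157600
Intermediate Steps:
q = -1 (q = 4*(-⅕) + 1*(-⅕) = -⅘ - ⅕ = -1)
s(M) = 45 - 5/(-1 + M)
K(L) = -6 + L²/4 (K(L) = -6 + (L*L)/4 = -6 + L²/4)
K(s(2))*400 = (-6 + (5*(-10 + 9*2)/(-1 + 2))²/4)*400 = (-6 + (5*(-10 + 18)/1)²/4)*400 = (-6 + (5*1*8)²/4)*400 = (-6 + (¼)*40²)*400 = (-6 + (¼)*1600)*400 = (-6 + 400)*400 = 394*400 = 157600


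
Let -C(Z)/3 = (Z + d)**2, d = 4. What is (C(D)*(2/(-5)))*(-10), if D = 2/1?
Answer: -432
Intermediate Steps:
D = 2 (D = 2*1 = 2)
C(Z) = -3*(4 + Z)**2 (C(Z) = -3*(Z + 4)**2 = -3*(4 + Z)**2)
(C(D)*(2/(-5)))*(-10) = ((-3*(4 + 2)**2)*(2/(-5)))*(-10) = ((-3*6**2)*(2*(-1/5)))*(-10) = (-3*36*(-2/5))*(-10) = -108*(-2/5)*(-10) = (216/5)*(-10) = -432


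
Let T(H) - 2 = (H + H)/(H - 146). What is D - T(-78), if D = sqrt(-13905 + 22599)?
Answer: -151/56 + 3*sqrt(966) ≈ 90.545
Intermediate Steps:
D = 3*sqrt(966) (D = sqrt(8694) = 3*sqrt(966) ≈ 93.242)
T(H) = 2 + 2*H/(-146 + H) (T(H) = 2 + (H + H)/(H - 146) = 2 + (2*H)/(-146 + H) = 2 + 2*H/(-146 + H))
D - T(-78) = 3*sqrt(966) - 4*(-73 - 78)/(-146 - 78) = 3*sqrt(966) - 4*(-151)/(-224) = 3*sqrt(966) - 4*(-1)*(-151)/224 = 3*sqrt(966) - 1*151/56 = 3*sqrt(966) - 151/56 = -151/56 + 3*sqrt(966)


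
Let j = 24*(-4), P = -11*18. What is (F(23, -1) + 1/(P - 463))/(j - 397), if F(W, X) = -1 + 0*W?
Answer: 662/325873 ≈ 0.0020315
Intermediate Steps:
P = -198
F(W, X) = -1 (F(W, X) = -1 + 0 = -1)
j = -96
(F(23, -1) + 1/(P - 463))/(j - 397) = (-1 + 1/(-198 - 463))/(-96 - 397) = (-1 + 1/(-661))/(-493) = (-1 - 1/661)*(-1/493) = -662/661*(-1/493) = 662/325873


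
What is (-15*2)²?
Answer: 900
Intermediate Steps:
(-15*2)² = (-30)² = 900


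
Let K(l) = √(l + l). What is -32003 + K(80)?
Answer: -32003 + 4*√10 ≈ -31990.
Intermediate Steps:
K(l) = √2*√l (K(l) = √(2*l) = √2*√l)
-32003 + K(80) = -32003 + √2*√80 = -32003 + √2*(4*√5) = -32003 + 4*√10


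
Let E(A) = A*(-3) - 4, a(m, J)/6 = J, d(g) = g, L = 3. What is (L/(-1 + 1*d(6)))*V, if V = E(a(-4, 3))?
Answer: -174/5 ≈ -34.800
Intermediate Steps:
a(m, J) = 6*J
E(A) = -4 - 3*A (E(A) = -3*A - 4 = -4 - 3*A)
V = -58 (V = -4 - 18*3 = -4 - 3*18 = -4 - 54 = -58)
(L/(-1 + 1*d(6)))*V = (3/(-1 + 1*6))*(-58) = (3/(-1 + 6))*(-58) = (3/5)*(-58) = -174/5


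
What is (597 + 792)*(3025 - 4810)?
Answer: -2479365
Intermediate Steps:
(597 + 792)*(3025 - 4810) = 1389*(-1785) = -2479365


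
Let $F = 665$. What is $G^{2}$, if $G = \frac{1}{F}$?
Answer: $\frac{1}{442225} \approx 2.2613 \cdot 10^{-6}$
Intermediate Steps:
$G = \frac{1}{665} \approx 0.0015038$
$G^{2} = \left(\frac{1}{665}\right)^{2} = \frac{1}{442225}$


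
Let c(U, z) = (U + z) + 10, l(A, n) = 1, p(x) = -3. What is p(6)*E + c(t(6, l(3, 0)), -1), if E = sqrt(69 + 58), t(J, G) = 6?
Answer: 15 - 3*sqrt(127) ≈ -18.808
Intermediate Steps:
E = sqrt(127) ≈ 11.269
c(U, z) = 10 + U + z
p(6)*E + c(t(6, l(3, 0)), -1) = -3*sqrt(127) + (10 + 6 - 1) = -3*sqrt(127) + 15 = 15 - 3*sqrt(127)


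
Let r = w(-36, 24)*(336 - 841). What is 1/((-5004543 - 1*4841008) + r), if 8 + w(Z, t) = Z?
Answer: -1/9823331 ≈ -1.0180e-7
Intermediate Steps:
w(Z, t) = -8 + Z
r = 22220 (r = (-8 - 36)*(336 - 841) = -44*(-505) = 22220)
1/((-5004543 - 1*4841008) + r) = 1/((-5004543 - 1*4841008) + 22220) = 1/((-5004543 - 4841008) + 22220) = 1/(-9845551 + 22220) = 1/(-9823331) = -1/9823331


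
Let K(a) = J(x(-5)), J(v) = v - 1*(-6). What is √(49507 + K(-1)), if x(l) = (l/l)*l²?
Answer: √49538 ≈ 222.57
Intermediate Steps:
x(l) = l² (x(l) = 1*l² = l²)
J(v) = 6 + v (J(v) = v + 6 = 6 + v)
K(a) = 31 (K(a) = 6 + (-5)² = 6 + 25 = 31)
√(49507 + K(-1)) = √(49507 + 31) = √49538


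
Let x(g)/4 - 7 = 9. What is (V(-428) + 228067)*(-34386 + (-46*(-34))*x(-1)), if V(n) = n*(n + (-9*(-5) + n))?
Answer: 37794749250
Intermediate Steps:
x(g) = 64 (x(g) = 28 + 4*9 = 28 + 36 = 64)
V(n) = n*(45 + 2*n) (V(n) = n*(n + (45 + n)) = n*(45 + 2*n))
(V(-428) + 228067)*(-34386 + (-46*(-34))*x(-1)) = (-428*(45 + 2*(-428)) + 228067)*(-34386 - 46*(-34)*64) = (-428*(45 - 856) + 228067)*(-34386 + 1564*64) = (-428*(-811) + 228067)*(-34386 + 100096) = (347108 + 228067)*65710 = 575175*65710 = 37794749250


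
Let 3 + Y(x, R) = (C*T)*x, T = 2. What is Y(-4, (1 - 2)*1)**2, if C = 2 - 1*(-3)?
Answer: 1849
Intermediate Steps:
C = 5 (C = 2 + 3 = 5)
Y(x, R) = -3 + 10*x (Y(x, R) = -3 + (5*2)*x = -3 + 10*x)
Y(-4, (1 - 2)*1)**2 = (-3 + 10*(-4))**2 = (-3 - 40)**2 = (-43)**2 = 1849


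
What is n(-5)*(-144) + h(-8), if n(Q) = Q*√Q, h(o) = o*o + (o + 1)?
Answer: 57 + 720*I*√5 ≈ 57.0 + 1610.0*I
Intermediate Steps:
h(o) = 1 + o + o² (h(o) = o² + (1 + o) = 1 + o + o²)
n(Q) = Q^(3/2)
n(-5)*(-144) + h(-8) = (-5)^(3/2)*(-144) + (1 - 8 + (-8)²) = -5*I*√5*(-144) + (1 - 8 + 64) = 720*I*√5 + 57 = 57 + 720*I*√5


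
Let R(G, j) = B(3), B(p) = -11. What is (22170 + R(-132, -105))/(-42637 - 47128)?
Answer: -22159/89765 ≈ -0.24686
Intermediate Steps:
R(G, j) = -11
(22170 + R(-132, -105))/(-42637 - 47128) = (22170 - 11)/(-42637 - 47128) = 22159/(-89765) = 22159*(-1/89765) = -22159/89765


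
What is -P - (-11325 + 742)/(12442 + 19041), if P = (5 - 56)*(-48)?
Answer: -4055779/1657 ≈ -2447.7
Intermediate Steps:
P = 2448 (P = -51*(-48) = 2448)
-P - (-11325 + 742)/(12442 + 19041) = -1*2448 - (-11325 + 742)/(12442 + 19041) = -2448 - (-10583)/31483 = -2448 - 1*(-557/1657) = -2448 + 557/1657 = -4055779/1657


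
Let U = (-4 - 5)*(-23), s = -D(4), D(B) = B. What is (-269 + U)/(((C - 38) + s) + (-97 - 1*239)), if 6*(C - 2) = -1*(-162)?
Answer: 62/349 ≈ 0.17765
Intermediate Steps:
C = 29 (C = 2 + (-1*(-162))/6 = 2 + (⅙)*162 = 2 + 27 = 29)
s = -4 (s = -1*4 = -4)
U = 207 (U = -9*(-23) = 207)
(-269 + U)/(((C - 38) + s) + (-97 - 1*239)) = (-269 + 207)/(((29 - 38) - 4) + (-97 - 1*239)) = -62/((-9 - 4) + (-97 - 239)) = -62/(-13 - 336) = -62/(-349) = -62*(-1/349) = 62/349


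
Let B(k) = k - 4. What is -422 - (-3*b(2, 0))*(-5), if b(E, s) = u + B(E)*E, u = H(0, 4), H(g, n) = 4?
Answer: -422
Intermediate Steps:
u = 4
B(k) = -4 + k
b(E, s) = 4 + E*(-4 + E) (b(E, s) = 4 + (-4 + E)*E = 4 + E*(-4 + E))
-422 - (-3*b(2, 0))*(-5) = -422 - (-3*(4 + 2*(-4 + 2)))*(-5) = -422 - (-3*(4 + 2*(-2)))*(-5) = -422 - (-3*(4 - 4))*(-5) = -422 - (-3*0)*(-5) = -422 - 0*(-5) = -422 - 1*0 = -422 + 0 = -422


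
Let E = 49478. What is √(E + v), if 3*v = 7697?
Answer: √468393/3 ≈ 228.13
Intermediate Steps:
v = 7697/3 (v = (⅓)*7697 = 7697/3 ≈ 2565.7)
√(E + v) = √(49478 + 7697/3) = √(156131/3) = √468393/3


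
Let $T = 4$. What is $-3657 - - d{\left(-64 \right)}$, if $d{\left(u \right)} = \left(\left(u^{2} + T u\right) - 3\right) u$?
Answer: $-249225$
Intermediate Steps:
$d{\left(u \right)} = u \left(-3 + u^{2} + 4 u\right)$ ($d{\left(u \right)} = \left(\left(u^{2} + 4 u\right) - 3\right) u = \left(-3 + u^{2} + 4 u\right) u = u \left(-3 + u^{2} + 4 u\right)$)
$-3657 - - d{\left(-64 \right)} = -3657 - - \left(-64\right) \left(-3 + \left(-64\right)^{2} + 4 \left(-64\right)\right) = -3657 - - \left(-64\right) \left(-3 + 4096 - 256\right) = -3657 - - \left(-64\right) 3837 = -3657 - \left(-1\right) \left(-245568\right) = -3657 - 245568 = -249225$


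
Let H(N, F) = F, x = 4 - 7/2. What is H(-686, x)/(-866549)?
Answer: -1/1733098 ≈ -5.7700e-7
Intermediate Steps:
x = 1/2 (x = 4 - 7/2 = 1/2 ≈ 0.50000)
H(-686, x)/(-866549) = (1/2)/(-866549) = (1/2)*(-1/866549) = -1/1733098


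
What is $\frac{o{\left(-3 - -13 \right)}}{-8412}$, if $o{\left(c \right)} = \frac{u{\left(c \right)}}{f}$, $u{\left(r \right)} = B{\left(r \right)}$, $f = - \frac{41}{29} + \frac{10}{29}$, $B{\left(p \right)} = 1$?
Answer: $\frac{29}{260772} \approx 0.00011121$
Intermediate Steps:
$f = - \frac{31}{29}$ ($f = \left(-41\right) \frac{1}{29} + 10 \cdot \frac{1}{29} = - \frac{41}{29} + \frac{10}{29} = - \frac{31}{29} \approx -1.069$)
$u{\left(r \right)} = 1$
$o{\left(c \right)} = - \frac{29}{31}$ ($o{\left(c \right)} = 1 \frac{1}{- \frac{31}{29}} = 1 \left(- \frac{29}{31}\right) = - \frac{29}{31}$)
$\frac{o{\left(-3 - -13 \right)}}{-8412} = - \frac{29}{31 \left(-8412\right)} = \left(- \frac{29}{31}\right) \left(- \frac{1}{8412}\right) = \frac{29}{260772}$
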